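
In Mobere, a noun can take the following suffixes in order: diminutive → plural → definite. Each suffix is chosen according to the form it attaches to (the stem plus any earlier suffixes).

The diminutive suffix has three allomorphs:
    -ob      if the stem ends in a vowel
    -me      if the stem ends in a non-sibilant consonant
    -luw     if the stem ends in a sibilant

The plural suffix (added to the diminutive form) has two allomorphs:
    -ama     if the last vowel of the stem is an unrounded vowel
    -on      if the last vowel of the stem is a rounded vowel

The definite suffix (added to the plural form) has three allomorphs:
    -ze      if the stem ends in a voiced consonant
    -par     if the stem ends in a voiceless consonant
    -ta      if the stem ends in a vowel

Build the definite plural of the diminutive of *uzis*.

uzisluwonze

The final sound of *uzis* is /s/, which is a sibilant, so the diminutive suffix is -luw, giving *uzisluw*.
The diminutive form *uzisluw*: last vowel = /u/, a rounded vowel → -on → *uzisluwon*.
The plural form *uzisluwon* — final sound /n/ (a voiced consonant) → -ze → *uzisluwonze*.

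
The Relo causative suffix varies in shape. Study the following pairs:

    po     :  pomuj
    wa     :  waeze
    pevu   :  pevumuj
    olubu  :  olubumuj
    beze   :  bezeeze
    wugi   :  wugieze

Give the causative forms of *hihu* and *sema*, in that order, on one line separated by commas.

hihumuj, semaeze

The suffix is conditioned by the last vowel: -muj when the last vowel of the stem is a rounded vowel (*po*, *pevu*, *olubu*); -eze when the last vowel of the stem is an unrounded vowel (*wa*, *beze*, *wugi*).
Since the last vowel of *hihu* is /u/ (a rounded vowel), it takes -muj, giving *hihumuj*.
*sema*: last vowel = /a/, an unrounded vowel → -eze → *semaeze*.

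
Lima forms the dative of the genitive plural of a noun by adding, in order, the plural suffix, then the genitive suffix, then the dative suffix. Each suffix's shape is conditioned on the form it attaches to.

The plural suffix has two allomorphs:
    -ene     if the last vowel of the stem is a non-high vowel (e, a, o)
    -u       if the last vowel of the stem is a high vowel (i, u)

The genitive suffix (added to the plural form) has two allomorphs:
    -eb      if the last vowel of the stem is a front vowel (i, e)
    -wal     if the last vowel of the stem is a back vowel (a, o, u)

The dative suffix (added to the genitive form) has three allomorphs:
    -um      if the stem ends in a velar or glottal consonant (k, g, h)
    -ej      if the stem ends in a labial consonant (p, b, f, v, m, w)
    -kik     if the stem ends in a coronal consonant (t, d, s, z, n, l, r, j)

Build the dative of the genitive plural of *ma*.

The last vowel of *ma* is /a/, which is a non-high vowel, so the plural suffix is -ene, giving *maene*.
Since the last vowel of the plural form *maene* is /e/ (a front vowel), it takes -eb, giving *maeneeb*.
The final consonant of the genitive form *maeneeb* is /b/, which is labial, so the dative suffix is -ej, giving *maeneebej*.

maeneebej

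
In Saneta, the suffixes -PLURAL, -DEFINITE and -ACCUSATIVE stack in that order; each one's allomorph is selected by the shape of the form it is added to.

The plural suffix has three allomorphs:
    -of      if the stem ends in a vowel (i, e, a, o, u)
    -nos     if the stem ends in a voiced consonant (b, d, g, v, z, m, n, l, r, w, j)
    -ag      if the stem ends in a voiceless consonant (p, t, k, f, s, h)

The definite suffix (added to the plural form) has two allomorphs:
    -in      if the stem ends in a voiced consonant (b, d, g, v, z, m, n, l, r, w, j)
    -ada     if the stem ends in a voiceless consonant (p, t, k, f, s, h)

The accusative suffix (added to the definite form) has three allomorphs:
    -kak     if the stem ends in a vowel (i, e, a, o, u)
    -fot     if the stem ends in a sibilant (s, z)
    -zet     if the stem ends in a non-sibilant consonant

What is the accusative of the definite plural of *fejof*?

*fejof* — final sound /f/ (a voiceless consonant) → -ag → *fejofag*.
Since the final consonant of the plural form *fejofag* is /g/ (voiced), it takes -in, giving *fejofagin*.
The final sound of the definite form *fejofagin* is /n/, which is a non-sibilant consonant, so the accusative suffix is -zet, giving *fejofaginzet*.

fejofaginzet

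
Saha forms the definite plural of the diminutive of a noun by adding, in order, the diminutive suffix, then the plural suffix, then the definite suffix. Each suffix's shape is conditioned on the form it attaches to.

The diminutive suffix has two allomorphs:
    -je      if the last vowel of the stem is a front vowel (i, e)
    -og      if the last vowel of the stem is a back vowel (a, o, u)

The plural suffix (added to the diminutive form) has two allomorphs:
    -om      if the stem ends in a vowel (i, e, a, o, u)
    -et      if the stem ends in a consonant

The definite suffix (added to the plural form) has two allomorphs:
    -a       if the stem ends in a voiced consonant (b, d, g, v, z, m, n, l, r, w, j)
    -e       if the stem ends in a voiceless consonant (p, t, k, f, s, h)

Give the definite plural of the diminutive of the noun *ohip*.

ohipjeoma

The last vowel of *ohip* is /i/, which is a front vowel, so the diminutive suffix is -je, giving *ohipje*.
The diminutive form *ohipje*: final sound = /e/, a vowel → -om → *ohipjeom*.
The final consonant of the plural form *ohipjeom* is /m/, which is voiced, so the definite suffix is -a, giving *ohipjeoma*.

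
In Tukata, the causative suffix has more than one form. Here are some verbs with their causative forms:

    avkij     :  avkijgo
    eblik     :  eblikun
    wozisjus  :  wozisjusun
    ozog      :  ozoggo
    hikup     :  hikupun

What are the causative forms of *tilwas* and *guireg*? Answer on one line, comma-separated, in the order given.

The suffix is conditioned by the final consonant: -un when the stem ends in a voiceless consonant (*eblik*, *wozisjus*, *hikup*); -go when the stem ends in a voiced consonant (*avkij*, *ozog*).
*tilwas* — final consonant /s/ (voiceless) → -un → *tilwasun*.
*guireg* — final consonant /g/ (voiced) → -go → *guireggo*.

tilwasun, guireggo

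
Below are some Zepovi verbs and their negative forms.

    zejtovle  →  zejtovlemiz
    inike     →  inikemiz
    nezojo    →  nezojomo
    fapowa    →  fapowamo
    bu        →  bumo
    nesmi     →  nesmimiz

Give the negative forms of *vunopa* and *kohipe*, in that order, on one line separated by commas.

Looking at the last vowel of each stem: -miz when the last vowel of the stem is a front vowel (*zejtovle*, *inike*, *nesmi*); -mo when the last vowel of the stem is a back vowel (*nezojo*, *fapowa*, *bu*).
*vunopa*: last vowel = /a/, a back vowel → -mo → *vunopamo*.
The last vowel of *kohipe* is /e/, which is a front vowel, so the suffix is -miz, giving *kohipemiz*.

vunopamo, kohipemiz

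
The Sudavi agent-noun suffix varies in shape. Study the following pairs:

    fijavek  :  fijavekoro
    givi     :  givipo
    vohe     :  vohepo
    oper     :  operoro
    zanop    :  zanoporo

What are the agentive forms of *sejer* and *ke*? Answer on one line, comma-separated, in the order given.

sejeroro, kepo

The alternation tracks the final sound of the stem — -oro when the stem ends in a consonant (*fijavek*, *oper*, *zanop*); -po when the stem ends in a vowel (*givi*, *vohe*).
*sejer*: final sound = /r/, a consonant → -oro → *sejeroro*.
*ke* — final sound /e/ (a vowel) → -po → *kepo*.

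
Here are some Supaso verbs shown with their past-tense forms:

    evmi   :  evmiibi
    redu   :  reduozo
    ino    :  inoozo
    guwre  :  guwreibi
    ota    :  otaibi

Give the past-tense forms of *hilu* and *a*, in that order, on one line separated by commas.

Looking at the last vowel of each stem: -ozo when the last vowel of the stem is a rounded vowel (*redu*, *ino*); -ibi when the last vowel of the stem is an unrounded vowel (*evmi*, *guwre*, *ota*).
*hilu*: last vowel = /u/, a rounded vowel → -ozo → *hiluozo*.
The last vowel of *a* is /a/, which is an unrounded vowel, so the suffix is -ibi, giving *aibi*.

hiluozo, aibi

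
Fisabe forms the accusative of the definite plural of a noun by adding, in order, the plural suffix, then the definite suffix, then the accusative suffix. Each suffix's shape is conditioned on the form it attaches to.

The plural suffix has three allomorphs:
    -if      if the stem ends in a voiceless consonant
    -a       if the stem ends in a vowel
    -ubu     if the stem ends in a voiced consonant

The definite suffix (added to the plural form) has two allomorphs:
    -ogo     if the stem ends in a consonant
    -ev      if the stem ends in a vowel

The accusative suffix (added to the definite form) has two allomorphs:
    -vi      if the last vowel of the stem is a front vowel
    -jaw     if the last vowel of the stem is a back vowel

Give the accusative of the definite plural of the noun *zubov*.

Since the final sound of *zubov* is /v/ (a voiced consonant), it takes -ubu, giving *zubovubu*.
Since the final sound of the plural form *zubovubu* is /u/ (a vowel), it takes -ev, giving *zubovubuev*.
Since the last vowel of the definite form *zubovubuev* is /e/ (a front vowel), it takes -vi, giving *zubovubuevvi*.

zubovubuevvi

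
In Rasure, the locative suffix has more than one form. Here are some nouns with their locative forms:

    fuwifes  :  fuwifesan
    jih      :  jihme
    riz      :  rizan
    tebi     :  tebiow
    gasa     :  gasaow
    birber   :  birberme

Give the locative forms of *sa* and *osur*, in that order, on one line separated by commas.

The alternation tracks the final sound of the stem — -an when the stem ends in a sibilant (*fuwifes*, *riz*); -me when the stem ends in a non-sibilant consonant (*jih*, *birber*); -ow when the stem ends in a vowel (*tebi*, *gasa*).
Since the final sound of *sa* is /a/ (a vowel), it takes -ow, giving *saow*.
*osur*: final sound = /r/, a non-sibilant consonant → -me → *osurme*.

saow, osurme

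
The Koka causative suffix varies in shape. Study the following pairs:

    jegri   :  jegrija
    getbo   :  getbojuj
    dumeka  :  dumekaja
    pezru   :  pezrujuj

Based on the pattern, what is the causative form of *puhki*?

puhkija

Looking at the last vowel of each stem: -juj when the last vowel of the stem is a rounded vowel (*getbo*, *pezru*); -ja when the last vowel of the stem is an unrounded vowel (*jegri*, *dumeka*).
The last vowel of *puhki* is /i/, which is an unrounded vowel, so the suffix is -ja, giving *puhkija*.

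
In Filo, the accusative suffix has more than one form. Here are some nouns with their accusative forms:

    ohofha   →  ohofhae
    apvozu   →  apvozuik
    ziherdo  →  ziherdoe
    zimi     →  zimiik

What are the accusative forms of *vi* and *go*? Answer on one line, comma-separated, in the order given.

viik, goe

Looking at the last vowel of each stem: -ik when the last vowel of the stem is a high vowel (*apvozu*, *zimi*); -e when the last vowel of the stem is a non-high vowel (*ohofha*, *ziherdo*).
*vi* — last vowel /i/ (a high vowel) → -ik → *viik*.
The last vowel of *go* is /o/, which is a non-high vowel, so the suffix is -e, giving *goe*.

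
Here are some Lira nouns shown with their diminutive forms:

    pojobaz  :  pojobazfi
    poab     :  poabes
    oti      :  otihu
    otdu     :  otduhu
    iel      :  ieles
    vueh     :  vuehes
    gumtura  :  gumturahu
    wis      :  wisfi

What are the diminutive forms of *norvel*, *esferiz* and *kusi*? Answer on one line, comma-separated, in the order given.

The suffix is conditioned by the final sound: -fi when the stem ends in a sibilant (*pojobaz*, *wis*); -es when the stem ends in a non-sibilant consonant (*poab*, *iel*, *vueh*); -hu when the stem ends in a vowel (*oti*, *otdu*, *gumtura*).
*norvel*: final sound = /l/, a non-sibilant consonant → -es → *norveles*.
The final sound of *esferiz* is /z/, which is a sibilant, so the suffix is -fi, giving *esferizfi*.
Since the final sound of *kusi* is /i/ (a vowel), it takes -hu, giving *kusihu*.

norveles, esferizfi, kusihu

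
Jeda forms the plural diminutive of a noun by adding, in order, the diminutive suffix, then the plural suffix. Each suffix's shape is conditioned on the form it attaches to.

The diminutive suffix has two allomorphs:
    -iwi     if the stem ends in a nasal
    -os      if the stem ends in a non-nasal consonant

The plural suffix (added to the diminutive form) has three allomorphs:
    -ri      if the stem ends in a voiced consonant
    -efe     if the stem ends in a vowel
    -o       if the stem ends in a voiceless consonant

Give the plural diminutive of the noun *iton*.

Since the final consonant of *iton* is /n/ (a nasal), it takes -iwi, giving *itoniwi*.
The diminutive form *itoniwi*: final sound = /i/, a vowel → -efe → *itoniwiefe*.

itoniwiefe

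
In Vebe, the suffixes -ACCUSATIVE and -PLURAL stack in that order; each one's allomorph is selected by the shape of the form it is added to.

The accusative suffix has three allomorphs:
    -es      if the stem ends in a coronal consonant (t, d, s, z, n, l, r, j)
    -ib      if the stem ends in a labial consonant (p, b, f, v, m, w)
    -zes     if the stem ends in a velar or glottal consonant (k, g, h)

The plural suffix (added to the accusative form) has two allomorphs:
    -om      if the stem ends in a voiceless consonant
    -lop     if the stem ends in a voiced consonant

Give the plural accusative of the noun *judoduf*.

judodufiblop

Since the final consonant of *judoduf* is /f/ (labial), it takes -ib, giving *judodufib*.
The final consonant of the accusative form *judodufib* is /b/, which is voiced, so the plural suffix is -lop, giving *judodufiblop*.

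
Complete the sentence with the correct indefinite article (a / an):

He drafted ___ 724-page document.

The indefinite article is chosen by the initial *sound* of the following word, not its spelling.
The number *724* is spoken "seven hundred …", beginning with /ˈsɛvən/ — a consonant sound.
So the article is *a*: He drafted a 724-page document.

a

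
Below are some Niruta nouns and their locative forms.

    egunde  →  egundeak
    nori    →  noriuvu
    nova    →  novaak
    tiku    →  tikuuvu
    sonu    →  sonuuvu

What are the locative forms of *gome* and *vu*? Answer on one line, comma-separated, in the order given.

gomeak, vuuvu

The pattern is height harmony: -uvu when the last vowel of the stem is a high vowel (*nori*, *tiku*, *sonu*); -ak when the last vowel of the stem is a non-high vowel (*egunde*, *nova*).
*gome*: last vowel = /e/, a non-high vowel → -ak → *gomeak*.
Since the last vowel of *vu* is /u/ (a high vowel), it takes -uvu, giving *vuuvu*.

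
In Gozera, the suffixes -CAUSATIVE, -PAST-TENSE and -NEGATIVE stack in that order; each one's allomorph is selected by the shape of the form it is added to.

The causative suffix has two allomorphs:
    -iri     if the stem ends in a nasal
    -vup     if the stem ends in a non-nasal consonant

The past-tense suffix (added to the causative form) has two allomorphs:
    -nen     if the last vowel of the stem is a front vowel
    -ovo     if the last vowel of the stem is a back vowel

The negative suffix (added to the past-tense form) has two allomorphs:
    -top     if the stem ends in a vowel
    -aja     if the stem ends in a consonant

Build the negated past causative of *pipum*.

*pipum*: final consonant = /m/, a nasal → -iri → *pipumiri*.
The last vowel of the causative form *pipumiri* is /i/, which is a front vowel, so the past-tense suffix is -nen, giving *pipumirinen*.
The final sound of the past-tense form *pipumirinen* is /n/, which is a consonant, so the negative suffix is -aja, giving *pipumirinenaja*.

pipumirinenaja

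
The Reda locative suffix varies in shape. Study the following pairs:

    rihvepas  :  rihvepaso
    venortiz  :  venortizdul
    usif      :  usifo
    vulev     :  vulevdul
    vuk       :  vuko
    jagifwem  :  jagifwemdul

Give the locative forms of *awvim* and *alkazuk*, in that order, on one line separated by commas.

The alternation tracks the final consonant of the stem — -o when the stem ends in a voiceless consonant (*rihvepas*, *usif*, *vuk*); -dul when the stem ends in a voiced consonant (*venortiz*, *vulev*, *jagifwem*).
The final consonant of *awvim* is /m/, which is voiced, so the suffix is -dul, giving *awvimdul*.
*alkazuk* — final consonant /k/ (voiceless) → -o → *alkazuko*.

awvimdul, alkazuko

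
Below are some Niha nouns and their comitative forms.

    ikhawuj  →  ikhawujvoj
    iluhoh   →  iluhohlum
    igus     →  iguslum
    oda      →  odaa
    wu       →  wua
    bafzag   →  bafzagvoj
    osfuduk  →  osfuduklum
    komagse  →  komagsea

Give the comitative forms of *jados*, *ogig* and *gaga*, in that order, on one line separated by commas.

The suffix is conditioned by the final sound: -lum when the stem ends in a voiceless consonant (*iluhoh*, *igus*, *osfuduk*); -voj when the stem ends in a voiced consonant (*ikhawuj*, *bafzag*); -a when the stem ends in a vowel (*oda*, *wu*, *komagse*).
*jados* — final sound /s/ (a voiceless consonant) → -lum → *jadoslum*.
*ogig*: final sound = /g/, a voiced consonant → -voj → *ogigvoj*.
The final sound of *gaga* is /a/, which is a vowel, so the suffix is -a, giving *gagaa*.

jadoslum, ogigvoj, gagaa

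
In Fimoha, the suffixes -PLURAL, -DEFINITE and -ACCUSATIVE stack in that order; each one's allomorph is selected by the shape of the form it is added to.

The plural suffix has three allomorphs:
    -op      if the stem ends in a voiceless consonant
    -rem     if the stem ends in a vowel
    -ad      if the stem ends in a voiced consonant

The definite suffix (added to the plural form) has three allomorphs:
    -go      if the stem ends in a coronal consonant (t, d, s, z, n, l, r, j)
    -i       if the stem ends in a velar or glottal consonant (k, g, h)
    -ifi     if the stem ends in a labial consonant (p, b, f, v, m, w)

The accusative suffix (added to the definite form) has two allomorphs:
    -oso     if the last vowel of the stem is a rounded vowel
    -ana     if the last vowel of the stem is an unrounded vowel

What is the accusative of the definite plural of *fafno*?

Since the final sound of *fafno* is /o/ (a vowel), it takes -rem, giving *fafnorem*.
The plural form *fafnorem*: final consonant = /m/, labial → -ifi → *fafnoremifi*.
The definite form *fafnoremifi*: last vowel = /i/, an unrounded vowel → -ana → *fafnoremifiana*.

fafnoremifiana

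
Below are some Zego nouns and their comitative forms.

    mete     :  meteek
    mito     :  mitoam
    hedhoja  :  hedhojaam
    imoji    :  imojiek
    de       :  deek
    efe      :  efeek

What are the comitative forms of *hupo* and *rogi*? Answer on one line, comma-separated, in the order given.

hupoam, rogiek

The alternation tracks the last vowel of the stem — -ek when the last vowel of the stem is a front vowel (*mete*, *imoji*, *de*, *efe*); -am when the last vowel of the stem is a back vowel (*mito*, *hedhoja*).
*hupo*: last vowel = /o/, a back vowel → -am → *hupoam*.
*rogi*: last vowel = /i/, a front vowel → -ek → *rogiek*.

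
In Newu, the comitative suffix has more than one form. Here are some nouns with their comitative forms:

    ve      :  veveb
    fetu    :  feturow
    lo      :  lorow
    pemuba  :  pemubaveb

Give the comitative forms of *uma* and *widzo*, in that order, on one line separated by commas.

The alternation tracks the last vowel of the stem — -row when the last vowel of the stem is a rounded vowel (*fetu*, *lo*); -veb when the last vowel of the stem is an unrounded vowel (*ve*, *pemuba*).
Since the last vowel of *uma* is /a/ (an unrounded vowel), it takes -veb, giving *umaveb*.
Since the last vowel of *widzo* is /o/ (a rounded vowel), it takes -row, giving *widzorow*.

umaveb, widzorow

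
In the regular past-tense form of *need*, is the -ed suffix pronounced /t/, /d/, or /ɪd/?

/ɪd/

The stem *need* ends in /t/ or /d/.
The -ed suffix is realized as /ɪd/ after /t, d/; as /t/ after other voiceless consonants; and as /d/ after other voiced sounds.
So -ed on *need* is pronounced /ɪd/.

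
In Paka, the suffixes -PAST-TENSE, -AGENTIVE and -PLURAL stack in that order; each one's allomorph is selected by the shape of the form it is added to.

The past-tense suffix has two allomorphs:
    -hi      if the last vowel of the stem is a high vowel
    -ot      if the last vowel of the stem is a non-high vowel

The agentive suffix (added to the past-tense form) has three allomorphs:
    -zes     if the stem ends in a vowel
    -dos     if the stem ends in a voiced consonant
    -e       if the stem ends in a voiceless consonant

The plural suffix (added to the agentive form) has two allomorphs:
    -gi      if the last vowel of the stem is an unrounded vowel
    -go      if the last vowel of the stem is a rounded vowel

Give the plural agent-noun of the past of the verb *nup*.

nuphizesgi

*nup*: last vowel = /u/, a high vowel → -hi → *nuphi*.
The past-tense form *nuphi*: final sound = /i/, a vowel → -zes → *nuphizes*.
Since the last vowel of the agentive form *nuphizes* is /e/ (an unrounded vowel), it takes -gi, giving *nuphizesgi*.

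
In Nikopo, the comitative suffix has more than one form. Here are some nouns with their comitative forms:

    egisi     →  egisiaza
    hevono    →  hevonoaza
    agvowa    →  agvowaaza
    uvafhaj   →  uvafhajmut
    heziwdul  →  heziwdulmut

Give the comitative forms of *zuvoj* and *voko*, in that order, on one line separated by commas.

Looking at the final sound of each stem: -mut when the stem ends in a consonant (*uvafhaj*, *heziwdul*); -aza when the stem ends in a vowel (*egisi*, *hevono*, *agvowa*).
Since the final sound of *zuvoj* is /j/ (a consonant), it takes -mut, giving *zuvojmut*.
Since the final sound of *voko* is /o/ (a vowel), it takes -aza, giving *vokoaza*.

zuvojmut, vokoaza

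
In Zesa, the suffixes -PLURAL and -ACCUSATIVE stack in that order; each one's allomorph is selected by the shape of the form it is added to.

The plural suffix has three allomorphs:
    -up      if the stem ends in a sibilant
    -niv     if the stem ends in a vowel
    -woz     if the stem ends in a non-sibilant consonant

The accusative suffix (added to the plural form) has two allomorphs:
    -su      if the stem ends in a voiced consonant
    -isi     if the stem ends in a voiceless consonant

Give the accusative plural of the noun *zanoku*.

The final sound of *zanoku* is /u/, which is a vowel, so the plural suffix is -niv, giving *zanokuniv*.
Since the final consonant of the plural form *zanokuniv* is /v/ (voiced), it takes -su, giving *zanokunivsu*.

zanokunivsu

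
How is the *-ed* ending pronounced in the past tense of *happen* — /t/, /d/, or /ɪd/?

/d/

The stem *happen* ends in a voiced sound other than /d/.
The -ed suffix is realized as /ɪd/ after /t, d/; as /t/ after other voiceless consonants; and as /d/ after other voiced sounds.
So -ed on *happen* is pronounced /d/.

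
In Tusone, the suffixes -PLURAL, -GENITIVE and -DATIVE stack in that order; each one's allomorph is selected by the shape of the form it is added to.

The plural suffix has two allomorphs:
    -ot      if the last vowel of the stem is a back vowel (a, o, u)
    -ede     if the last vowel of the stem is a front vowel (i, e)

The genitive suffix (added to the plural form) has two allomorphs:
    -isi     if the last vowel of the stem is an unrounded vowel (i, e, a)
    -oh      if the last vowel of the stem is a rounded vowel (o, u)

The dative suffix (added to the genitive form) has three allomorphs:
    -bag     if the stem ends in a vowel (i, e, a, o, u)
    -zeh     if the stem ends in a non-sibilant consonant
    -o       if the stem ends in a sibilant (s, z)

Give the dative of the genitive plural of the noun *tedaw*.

Since the last vowel of *tedaw* is /a/ (a back vowel), it takes -ot, giving *tedawot*.
The plural form *tedawot*: last vowel = /o/, a rounded vowel → -oh → *tedawotoh*.
The genitive form *tedawotoh*: final sound = /h/, a non-sibilant consonant → -zeh → *tedawotohzeh*.

tedawotohzeh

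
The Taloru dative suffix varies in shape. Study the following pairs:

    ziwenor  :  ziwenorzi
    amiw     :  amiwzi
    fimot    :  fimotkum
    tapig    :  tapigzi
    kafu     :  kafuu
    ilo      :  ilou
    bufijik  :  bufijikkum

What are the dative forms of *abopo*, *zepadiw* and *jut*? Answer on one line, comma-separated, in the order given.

abopou, zepadiwzi, jutkum

Looking at the final sound of each stem: -kum when the stem ends in a voiceless consonant (*fimot*, *bufijik*); -zi when the stem ends in a voiced consonant (*ziwenor*, *amiw*, *tapig*); -u when the stem ends in a vowel (*kafu*, *ilo*).
*abopo* — final sound /o/ (a vowel) → -u → *abopou*.
*zepadiw*: final sound = /w/, a voiced consonant → -zi → *zepadiwzi*.
Since the final sound of *jut* is /t/ (a voiceless consonant), it takes -kum, giving *jutkum*.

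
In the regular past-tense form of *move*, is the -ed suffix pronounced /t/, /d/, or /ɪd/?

The stem *move* ends in a voiced sound other than /d/.
The -ed suffix is realized as /ɪd/ after /t, d/; as /t/ after other voiceless consonants; and as /d/ after other voiced sounds.
So -ed on *move* is pronounced /d/.

/d/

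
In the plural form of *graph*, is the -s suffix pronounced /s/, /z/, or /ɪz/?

/s/

The stem *graph* ends in a voiceless non-sibilant consonant.
The plural suffix surfaces as /ɪz/ after sibilants, /s/ after other voiceless consonants, and /z/ after other voiced sounds.
So the plural -s on *graph* is pronounced /s/.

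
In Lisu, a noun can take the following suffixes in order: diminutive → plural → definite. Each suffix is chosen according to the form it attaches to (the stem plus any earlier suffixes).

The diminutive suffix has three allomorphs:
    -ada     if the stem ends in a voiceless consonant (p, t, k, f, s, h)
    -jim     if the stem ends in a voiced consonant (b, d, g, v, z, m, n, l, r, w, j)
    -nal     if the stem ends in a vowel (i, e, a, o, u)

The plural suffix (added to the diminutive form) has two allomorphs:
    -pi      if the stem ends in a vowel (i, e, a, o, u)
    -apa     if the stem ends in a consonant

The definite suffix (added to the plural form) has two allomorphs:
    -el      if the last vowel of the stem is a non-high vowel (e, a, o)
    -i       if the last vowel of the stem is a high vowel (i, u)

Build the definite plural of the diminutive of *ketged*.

ketgedjimapael

*ketged*: final sound = /d/, a voiced consonant → -jim → *ketgedjim*.
The diminutive form *ketgedjim* — final sound /m/ (a consonant) → -apa → *ketgedjimapa*.
The last vowel of the plural form *ketgedjimapa* is /a/, which is a non-high vowel, so the definite suffix is -el, giving *ketgedjimapael*.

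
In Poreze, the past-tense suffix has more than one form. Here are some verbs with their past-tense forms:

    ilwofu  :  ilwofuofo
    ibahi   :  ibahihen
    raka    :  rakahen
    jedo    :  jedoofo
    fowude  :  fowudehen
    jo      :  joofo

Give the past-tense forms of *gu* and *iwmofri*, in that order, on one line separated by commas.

guofo, iwmofrihen

The suffix is conditioned by the last vowel: -ofo when the last vowel of the stem is a rounded vowel (*ilwofu*, *jedo*, *jo*); -hen when the last vowel of the stem is an unrounded vowel (*ibahi*, *raka*, *fowude*).
*gu* — last vowel /u/ (a rounded vowel) → -ofo → *guofo*.
Since the last vowel of *iwmofri* is /i/ (an unrounded vowel), it takes -hen, giving *iwmofrihen*.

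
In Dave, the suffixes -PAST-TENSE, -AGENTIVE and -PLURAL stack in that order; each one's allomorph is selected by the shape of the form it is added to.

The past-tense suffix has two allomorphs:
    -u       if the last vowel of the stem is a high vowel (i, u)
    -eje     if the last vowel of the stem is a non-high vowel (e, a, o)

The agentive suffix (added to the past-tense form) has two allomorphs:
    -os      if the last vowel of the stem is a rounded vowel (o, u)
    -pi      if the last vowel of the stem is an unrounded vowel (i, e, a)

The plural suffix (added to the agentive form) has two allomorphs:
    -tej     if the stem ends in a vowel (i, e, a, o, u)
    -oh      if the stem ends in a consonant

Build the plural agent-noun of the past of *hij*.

hijuosoh

Since the last vowel of *hij* is /i/ (a high vowel), it takes -u, giving *hiju*.
The past-tense form *hiju*: last vowel = /u/, a rounded vowel → -os → *hijuos*.
The agentive form *hijuos*: final sound = /s/, a consonant → -oh → *hijuosoh*.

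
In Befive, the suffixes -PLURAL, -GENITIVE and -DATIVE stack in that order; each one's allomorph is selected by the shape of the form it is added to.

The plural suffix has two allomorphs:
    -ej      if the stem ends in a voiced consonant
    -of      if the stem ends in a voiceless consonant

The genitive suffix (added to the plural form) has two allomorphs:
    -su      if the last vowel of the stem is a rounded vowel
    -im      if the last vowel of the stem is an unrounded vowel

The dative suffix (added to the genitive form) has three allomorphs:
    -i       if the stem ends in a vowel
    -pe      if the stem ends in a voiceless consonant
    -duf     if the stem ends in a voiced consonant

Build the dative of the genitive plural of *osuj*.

osujejimduf

Since the final consonant of *osuj* is /j/ (voiced), it takes -ej, giving *osujej*.
The plural form *osujej*: last vowel = /e/, an unrounded vowel → -im → *osujejim*.
The final sound of the genitive form *osujejim* is /m/, which is a voiced consonant, so the dative suffix is -duf, giving *osujejimduf*.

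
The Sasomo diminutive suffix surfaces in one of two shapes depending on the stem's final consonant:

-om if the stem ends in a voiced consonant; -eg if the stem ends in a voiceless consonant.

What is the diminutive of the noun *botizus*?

botizuseg

The final consonant of *botizus* is /s/, which is voiceless, so the suffix is -eg, giving *botizuseg*.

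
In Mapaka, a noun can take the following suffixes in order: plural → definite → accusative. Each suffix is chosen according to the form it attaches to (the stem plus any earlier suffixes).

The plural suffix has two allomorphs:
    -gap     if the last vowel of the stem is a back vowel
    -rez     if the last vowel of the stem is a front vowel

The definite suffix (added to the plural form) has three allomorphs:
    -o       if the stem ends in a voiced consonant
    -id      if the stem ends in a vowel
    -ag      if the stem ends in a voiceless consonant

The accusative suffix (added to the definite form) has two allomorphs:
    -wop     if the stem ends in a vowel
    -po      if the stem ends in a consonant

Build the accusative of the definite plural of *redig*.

redigrezowop

The last vowel of *redig* is /i/, which is a front vowel, so the plural suffix is -rez, giving *redigrez*.
The plural form *redigrez* — final sound /z/ (a voiced consonant) → -o → *redigrezo*.
The final sound of the definite form *redigrezo* is /o/, which is a vowel, so the accusative suffix is -wop, giving *redigrezowop*.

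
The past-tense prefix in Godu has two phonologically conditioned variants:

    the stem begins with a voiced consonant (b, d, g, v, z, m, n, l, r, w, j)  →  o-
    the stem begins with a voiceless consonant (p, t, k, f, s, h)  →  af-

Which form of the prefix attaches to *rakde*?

o-

*rakde* — first consonant /r/ (voiced) → o-.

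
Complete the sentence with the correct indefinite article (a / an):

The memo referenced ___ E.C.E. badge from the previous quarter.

an

The indefinite article is chosen by the initial *sound* of the following word, not its spelling.
The initialism *E.C.E.* is read letter by letter; the first letter, E, is pronounced /iː/, which begins with a vowel sound.
So the article is *an*: The memo referenced an E.C.E. badge from the previous quarter.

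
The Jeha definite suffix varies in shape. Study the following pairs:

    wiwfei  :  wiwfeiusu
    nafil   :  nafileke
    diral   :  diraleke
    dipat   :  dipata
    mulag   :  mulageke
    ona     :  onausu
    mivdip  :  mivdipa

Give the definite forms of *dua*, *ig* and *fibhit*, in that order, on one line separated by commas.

duausu, igeke, fibhita

The pattern is voicing of the final sound: -a when the stem ends in a voiceless consonant (*dipat*, *mivdip*); -eke when the stem ends in a voiced consonant (*nafil*, *diral*, *mulag*); -usu when the stem ends in a vowel (*wiwfei*, *ona*).
Since the final sound of *dua* is /a/ (a vowel), it takes -usu, giving *duausu*.
Since the final sound of *ig* is /g/ (a voiced consonant), it takes -eke, giving *igeke*.
*fibhit*: final sound = /t/, a voiceless consonant → -a → *fibhita*.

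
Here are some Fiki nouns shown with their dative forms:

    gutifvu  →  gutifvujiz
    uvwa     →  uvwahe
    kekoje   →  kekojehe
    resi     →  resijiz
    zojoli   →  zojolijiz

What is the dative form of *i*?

The pattern is height harmony: -jiz when the last vowel of the stem is a high vowel (*gutifvu*, *resi*, *zojoli*); -he when the last vowel of the stem is a non-high vowel (*uvwa*, *kekoje*).
*i*: last vowel = /i/, a high vowel → -jiz → *ijiz*.

ijiz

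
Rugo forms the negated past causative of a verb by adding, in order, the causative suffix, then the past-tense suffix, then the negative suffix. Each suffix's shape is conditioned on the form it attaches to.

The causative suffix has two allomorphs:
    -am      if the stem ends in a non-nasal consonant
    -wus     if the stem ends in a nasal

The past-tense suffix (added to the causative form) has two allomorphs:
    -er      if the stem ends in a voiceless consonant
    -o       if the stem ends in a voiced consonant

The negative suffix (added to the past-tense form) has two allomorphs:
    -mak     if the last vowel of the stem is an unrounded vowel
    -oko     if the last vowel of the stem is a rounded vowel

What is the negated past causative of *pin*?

*pin*: final consonant = /n/, a nasal → -wus → *pinwus*.
The final consonant of the causative form *pinwus* is /s/, which is voiceless, so the past-tense suffix is -er, giving *pinwuser*.
The last vowel of the past-tense form *pinwuser* is /e/, which is an unrounded vowel, so the negative suffix is -mak, giving *pinwusermak*.

pinwusermak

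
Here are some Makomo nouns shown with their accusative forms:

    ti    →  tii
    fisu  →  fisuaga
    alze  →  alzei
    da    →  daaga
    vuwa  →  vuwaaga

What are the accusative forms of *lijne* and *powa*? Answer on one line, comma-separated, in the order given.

The suffix is conditioned by the last vowel: -i when the last vowel of the stem is a front vowel (*ti*, *alze*); -aga when the last vowel of the stem is a back vowel (*fisu*, *da*, *vuwa*).
*lijne*: last vowel = /e/, a front vowel → -i → *lijnei*.
Since the last vowel of *powa* is /a/ (a back vowel), it takes -aga, giving *powaaga*.

lijnei, powaaga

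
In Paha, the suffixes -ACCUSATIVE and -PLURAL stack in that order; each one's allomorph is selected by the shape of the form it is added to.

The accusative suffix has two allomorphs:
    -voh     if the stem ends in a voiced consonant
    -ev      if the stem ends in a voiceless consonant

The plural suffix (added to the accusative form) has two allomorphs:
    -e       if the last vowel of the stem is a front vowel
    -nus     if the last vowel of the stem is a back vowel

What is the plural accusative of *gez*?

gezvohnus

*gez* — final consonant /z/ (voiced) → -voh → *gezvoh*.
The accusative form *gezvoh* — last vowel /o/ (a back vowel) → -nus → *gezvohnus*.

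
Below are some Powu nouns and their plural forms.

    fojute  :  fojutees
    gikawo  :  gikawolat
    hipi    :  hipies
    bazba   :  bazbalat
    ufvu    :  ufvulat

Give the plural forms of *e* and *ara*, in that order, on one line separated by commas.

ees, aralat

The pattern is front/back vowel harmony: -es when the last vowel of the stem is a front vowel (*fojute*, *hipi*); -lat when the last vowel of the stem is a back vowel (*gikawo*, *bazba*, *ufvu*).
*e* — last vowel /e/ (a front vowel) → -es → *ees*.
*ara*: last vowel = /a/, a back vowel → -lat → *aralat*.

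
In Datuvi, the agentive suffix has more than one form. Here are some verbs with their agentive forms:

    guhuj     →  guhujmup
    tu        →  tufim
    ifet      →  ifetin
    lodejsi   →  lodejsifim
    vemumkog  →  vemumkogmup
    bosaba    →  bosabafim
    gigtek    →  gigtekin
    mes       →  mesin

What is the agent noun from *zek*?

The suffix is conditioned by the final sound: -in when the stem ends in a voiceless consonant (*ifet*, *gigtek*, *mes*); -mup when the stem ends in a voiced consonant (*guhuj*, *vemumkog*); -fim when the stem ends in a vowel (*tu*, *lodejsi*, *bosaba*).
Since the final sound of *zek* is /k/ (a voiceless consonant), it takes -in, giving *zekin*.

zekin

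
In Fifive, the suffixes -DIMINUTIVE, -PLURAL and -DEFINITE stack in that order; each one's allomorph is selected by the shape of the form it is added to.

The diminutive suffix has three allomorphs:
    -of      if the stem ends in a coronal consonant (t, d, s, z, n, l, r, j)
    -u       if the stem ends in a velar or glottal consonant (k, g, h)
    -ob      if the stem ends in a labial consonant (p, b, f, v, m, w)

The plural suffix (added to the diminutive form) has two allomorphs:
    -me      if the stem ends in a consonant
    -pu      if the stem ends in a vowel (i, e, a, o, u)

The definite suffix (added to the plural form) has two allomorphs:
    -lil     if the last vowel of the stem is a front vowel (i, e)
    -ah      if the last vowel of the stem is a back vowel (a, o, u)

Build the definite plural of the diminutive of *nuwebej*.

*nuwebej* — final consonant /j/ (coronal) → -of → *nuwebejof*.
Since the final sound of the diminutive form *nuwebejof* is /f/ (a consonant), it takes -me, giving *nuwebejofme*.
The last vowel of the plural form *nuwebejofme* is /e/, which is a front vowel, so the definite suffix is -lil, giving *nuwebejofmelil*.

nuwebejofmelil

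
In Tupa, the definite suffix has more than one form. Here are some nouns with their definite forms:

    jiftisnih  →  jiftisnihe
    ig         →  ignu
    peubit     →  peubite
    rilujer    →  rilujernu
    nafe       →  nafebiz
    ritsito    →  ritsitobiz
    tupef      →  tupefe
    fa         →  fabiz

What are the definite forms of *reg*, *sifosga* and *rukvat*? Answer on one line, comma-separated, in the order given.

The suffix is conditioned by the final sound: -e when the stem ends in a voiceless consonant (*jiftisnih*, *peubit*, *tupef*); -nu when the stem ends in a voiced consonant (*ig*, *rilujer*); -biz when the stem ends in a vowel (*nafe*, *ritsito*, *fa*).
*reg*: final sound = /g/, a voiced consonant → -nu → *regnu*.
*sifosga* — final sound /a/ (a vowel) → -biz → *sifosgabiz*.
The final sound of *rukvat* is /t/, which is a voiceless consonant, so the suffix is -e, giving *rukvate*.

regnu, sifosgabiz, rukvate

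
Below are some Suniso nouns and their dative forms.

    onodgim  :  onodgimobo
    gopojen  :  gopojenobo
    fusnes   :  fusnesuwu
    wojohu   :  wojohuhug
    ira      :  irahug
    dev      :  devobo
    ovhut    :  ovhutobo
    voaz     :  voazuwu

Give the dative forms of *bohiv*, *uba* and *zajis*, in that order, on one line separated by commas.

bohivobo, ubahug, zajisuwu

The pattern is sibilance of the final sound: -uwu when the stem ends in a sibilant (*fusnes*, *voaz*); -obo when the stem ends in a non-sibilant consonant (*onodgim*, *gopojen*, *dev*, *ovhut*); -hug when the stem ends in a vowel (*wojohu*, *ira*).
*bohiv*: final sound = /v/, a non-sibilant consonant → -obo → *bohivobo*.
The final sound of *uba* is /a/, which is a vowel, so the suffix is -hug, giving *ubahug*.
Since the final sound of *zajis* is /s/ (a sibilant), it takes -uwu, giving *zajisuwu*.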